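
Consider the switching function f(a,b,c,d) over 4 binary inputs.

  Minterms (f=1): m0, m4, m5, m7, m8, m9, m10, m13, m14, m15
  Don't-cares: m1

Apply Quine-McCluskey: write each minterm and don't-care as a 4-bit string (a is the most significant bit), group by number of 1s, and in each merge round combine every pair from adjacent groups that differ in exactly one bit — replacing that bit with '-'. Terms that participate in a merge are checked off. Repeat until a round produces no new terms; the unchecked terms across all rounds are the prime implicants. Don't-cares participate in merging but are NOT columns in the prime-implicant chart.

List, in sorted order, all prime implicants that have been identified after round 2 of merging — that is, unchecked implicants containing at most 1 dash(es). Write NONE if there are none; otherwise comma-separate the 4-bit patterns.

Round 0: 0000✓ 0001✓ 0100✓ 0101✓ 0111✓ 1000✓ 1001✓ 1010✓ 1101✓ 1110✓ 1111✓
Round 1: -000✓ -001✓ -101✓ -111✓ 0-00✓ 0-01✓ 000-✓ 01-1✓ 010-✓ 1-01✓ 1-10 10-0 100-✓ 11-1✓ 111-
Round 2: --01 -00- -1-1 0-0-
PIs = {--01, -00-, -1-1, 0-0-, 1-10, 10-0, 111-}

1-10, 10-0, 111-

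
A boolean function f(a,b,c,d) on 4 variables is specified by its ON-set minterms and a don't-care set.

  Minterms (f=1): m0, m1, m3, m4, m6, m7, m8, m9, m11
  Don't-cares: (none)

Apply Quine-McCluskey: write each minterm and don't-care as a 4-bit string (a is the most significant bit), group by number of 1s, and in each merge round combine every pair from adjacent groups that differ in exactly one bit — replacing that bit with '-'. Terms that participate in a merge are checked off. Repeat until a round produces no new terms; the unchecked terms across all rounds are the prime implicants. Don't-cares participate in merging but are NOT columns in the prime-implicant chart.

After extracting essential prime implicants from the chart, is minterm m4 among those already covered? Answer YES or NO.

[col 0] 0000*, 0001*, 0011*, 0100*, 0110*, 0111*, 1000*, 1001*, 1011*
[col 1] -000*, -001*, -011*, 0-00, 0-11, 00-1*, 000-*, 01-0, 011-, 10-1*, 100-*
[col 2] -0-1, -00-
Prime implicants: -0-1, -00-, 0-00, 0-11, 01-0, 011-
PI chart (minterm → PIs covering it):
  0 | -00-,0-00
  1 | -0-1,-00-
  3 | -0-1,0-11
  4 | 0-00,01-0
  6 | 01-0,011-
  7 | 0-11,011-
  8 | -00-  (sole → essential)
  9 | -0-1,-00-
  11 | -0-1  (sole → essential)
Essential prime implicants: -0-1, -00-

NO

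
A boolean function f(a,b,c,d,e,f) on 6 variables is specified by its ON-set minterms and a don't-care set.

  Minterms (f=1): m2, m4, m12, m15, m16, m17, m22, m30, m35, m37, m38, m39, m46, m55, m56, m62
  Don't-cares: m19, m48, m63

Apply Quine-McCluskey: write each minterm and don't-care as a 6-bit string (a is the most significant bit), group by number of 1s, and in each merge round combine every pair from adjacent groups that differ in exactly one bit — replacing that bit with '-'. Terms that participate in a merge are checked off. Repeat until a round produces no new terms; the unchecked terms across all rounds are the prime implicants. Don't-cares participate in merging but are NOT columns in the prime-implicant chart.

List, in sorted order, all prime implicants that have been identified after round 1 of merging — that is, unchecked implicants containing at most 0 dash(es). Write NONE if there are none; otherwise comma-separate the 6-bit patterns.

Round 0: 000010 000100✓ 001100✓ 001111 010000✓ 010001✓ 010011✓ 010110✓ 011110✓ 100011✓ 100101✓ 100110✓ 100111✓ 101110✓ 110000✓ 110111✓ 111000✓ 111110✓ 111111✓
Round 1: -10000 -11110 00-100 01-110 0100-1 01000- 1-0111 1-1110 10-110 100-11 1001-1 10011- 11-000 11-111 11111-
PIs = {-10000, -11110, 00-100, 000010, 001111, 01-110, 0100-1, 01000-, 1-0111, 1-1110, 10-110, 100-11, 1001-1, 10011-, 11-000, 11-111, 11111-}

000010, 001111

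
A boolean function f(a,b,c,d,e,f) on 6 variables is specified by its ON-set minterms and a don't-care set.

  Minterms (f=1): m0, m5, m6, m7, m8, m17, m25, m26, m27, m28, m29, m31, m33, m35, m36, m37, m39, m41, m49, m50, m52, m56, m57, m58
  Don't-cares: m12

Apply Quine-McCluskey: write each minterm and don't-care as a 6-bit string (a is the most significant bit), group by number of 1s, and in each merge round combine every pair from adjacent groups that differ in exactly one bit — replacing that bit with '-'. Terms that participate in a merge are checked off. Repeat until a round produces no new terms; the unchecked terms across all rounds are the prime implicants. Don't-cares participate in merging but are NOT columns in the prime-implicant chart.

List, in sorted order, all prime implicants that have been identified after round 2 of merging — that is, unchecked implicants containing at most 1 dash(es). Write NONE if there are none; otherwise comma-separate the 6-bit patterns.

-11010, 0-1100, 00-000, 00011-, 001-00, 01101-, 01110-, 1-0100, 10010-, 11-010, 1110-0, 11100-

Round 0: 000000✓ 000101✓ 000110✓ 000111✓ 001000✓ 001100✓ 010001✓ 011001✓ 011010✓ 011011✓ 011100✓ 011101✓ 011111✓ 100001✓ 100011✓ 100100✓ 100101✓ 100111✓ 101001✓ 110001✓ 110010✓ 110100✓ 111000✓ 111001✓ 111010✓
Round 1: -00101✓ -00111✓ -10001✓ -11001✓ -11010 0-1100 00-000 0001-1✓ 00011- 001-00 01-001✓ 011-01✓ 011-11✓ 0110-1✓ 01101- 0111-1✓ 01110- 1-0001✓ 1-0100 1-1001✓ 10-001✓ 100-01✓ 100-11✓ 1000-1✓ 1001-1✓ 10010- 11-001✓ 11-010 1110-0 11100-
Round 2: -001-1 -1-001 011--1 1--001 100--1
PIs = {-001-1, -1-001, -11010, 0-1100, 00-000, 00011-, 001-00, 011--1, 01101-, 01110-, 1--001, 1-0100, 100--1, 10010-, 11-010, 1110-0, 11100-}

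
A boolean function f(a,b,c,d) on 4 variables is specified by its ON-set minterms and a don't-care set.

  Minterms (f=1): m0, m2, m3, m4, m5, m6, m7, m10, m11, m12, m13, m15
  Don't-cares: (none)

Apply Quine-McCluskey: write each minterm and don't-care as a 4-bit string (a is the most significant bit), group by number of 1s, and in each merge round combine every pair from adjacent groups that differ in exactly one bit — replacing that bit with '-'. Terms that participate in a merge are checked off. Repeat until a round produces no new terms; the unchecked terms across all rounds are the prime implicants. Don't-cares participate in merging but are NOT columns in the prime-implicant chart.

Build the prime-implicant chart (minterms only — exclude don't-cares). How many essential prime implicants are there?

3

size-2^0 implicants → 0000(✓)  0010(✓)  0011(✓)  0100(✓)  0101(✓)  0110(✓)  0111(✓)  1010(✓)  1011(✓)  1100(✓)  1101(✓)  1111(✓)
size-2^1 implicants → -010(✓)  -011(✓)  -100(✓)  -101(✓)  -111(✓)  0-00(✓)  0-10(✓)  0-11(✓)  00-0(✓)  001-(✓)  01-0(✓)  01-1(✓)  010-(✓)  011-(✓)  1-11(✓)  101-(✓)  11-1(✓)  110-(✓)
size-2^2 implicants → --11  -01-  -1-1  -10-  0--0  0-1-  01--
Unchecked terms (primes): --11, -01-, -1-1, -10-, 0--0, 0-1-, 01--
Minterm coverage:
  m0 ⊆ 0--0 [E]
  m2 ⊆ -01-,0--0,0-1-
  m3 ⊆ --11,-01-,0-1-
  m4 ⊆ -10-,0--0,01--
  m5 ⊆ -1-1,-10-,01--
  m6 ⊆ 0--0,0-1-,01--
  m7 ⊆ --11,-1-1,0-1-,01--
  m10 ⊆ -01- [E]
  m11 ⊆ --11,-01-
  m12 ⊆ -10- [E]
  m13 ⊆ -1-1,-10-
  m15 ⊆ --11,-1-1
E = {-01-, -10-, 0--0}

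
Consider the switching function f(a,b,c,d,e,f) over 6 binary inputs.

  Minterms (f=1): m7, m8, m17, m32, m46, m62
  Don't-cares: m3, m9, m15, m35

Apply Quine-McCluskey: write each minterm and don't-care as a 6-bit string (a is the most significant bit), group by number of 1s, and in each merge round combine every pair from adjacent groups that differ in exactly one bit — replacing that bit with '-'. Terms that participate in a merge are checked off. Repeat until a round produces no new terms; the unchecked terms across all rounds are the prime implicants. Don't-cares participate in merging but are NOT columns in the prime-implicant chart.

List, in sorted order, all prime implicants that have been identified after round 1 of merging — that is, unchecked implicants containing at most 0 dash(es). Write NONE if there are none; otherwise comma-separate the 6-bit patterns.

Round 0: 000011✓ 000111✓ 001000✓ 001001✓ 001111✓ 010001 100000 100011✓ 101110✓ 111110✓
Round 1: -00011 00-111 000-11 00100- 1-1110
PIs = {-00011, 00-111, 000-11, 00100-, 010001, 1-1110, 100000}

010001, 100000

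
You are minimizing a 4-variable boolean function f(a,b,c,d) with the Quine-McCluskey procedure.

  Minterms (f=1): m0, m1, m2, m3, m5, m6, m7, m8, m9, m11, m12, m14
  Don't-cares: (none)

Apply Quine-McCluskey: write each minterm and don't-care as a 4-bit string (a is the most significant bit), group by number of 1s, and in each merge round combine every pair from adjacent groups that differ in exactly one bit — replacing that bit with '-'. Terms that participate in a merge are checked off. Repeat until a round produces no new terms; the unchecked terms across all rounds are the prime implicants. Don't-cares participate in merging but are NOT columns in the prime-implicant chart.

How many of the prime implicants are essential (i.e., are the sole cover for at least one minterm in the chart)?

2

Round 0: 0000✓ 0001✓ 0010✓ 0011✓ 0101✓ 0110✓ 0111✓ 1000✓ 1001✓ 1011✓ 1100✓ 1110✓
Round 1: -000✓ -001✓ -011✓ -110 0-01✓ 0-10✓ 0-11✓ 00-0✓ 00-1✓ 000-✓ 001-✓ 01-1✓ 011-✓ 1-00 10-1✓ 100-✓ 11-0
Round 2: -0-1 -00- 0--1 0-1- 00--
PIs = {-0-1, -00-, -110, 0--1, 0-1-, 00--, 1-00, 11-0}
Coverage chart:
  m0: -00-,00--
  m1: -0-1,-00-,0--1,00--
  m2: 0-1-,00--
  m3: -0-1,0--1,0-1-,00--
  m5: 0--1 ←essential
  m6: -110,0-1-
  m7: 0--1,0-1-
  m8: -00-,1-00
  m9: -0-1,-00-
  m11: -0-1 ←essential
  m12: 1-00,11-0
  m14: -110,11-0
Essential: -0-1, 0--1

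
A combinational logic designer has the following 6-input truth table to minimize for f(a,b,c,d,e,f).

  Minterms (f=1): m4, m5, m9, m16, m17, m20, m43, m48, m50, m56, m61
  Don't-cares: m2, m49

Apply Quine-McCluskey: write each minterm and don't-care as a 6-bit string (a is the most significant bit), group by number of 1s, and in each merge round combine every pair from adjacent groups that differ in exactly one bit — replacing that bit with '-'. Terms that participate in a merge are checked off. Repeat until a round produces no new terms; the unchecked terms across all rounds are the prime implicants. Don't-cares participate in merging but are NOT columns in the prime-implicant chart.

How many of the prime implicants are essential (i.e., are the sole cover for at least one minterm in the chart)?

[col 0] 000010, 000100*, 000101*, 001001, 010000*, 010001*, 010100*, 101011, 110000*, 110001*, 110010*, 111000*, 111101
[col 1] -10000*, -10001*, 0-0100, 00010-, 010-00, 01000-*, 11-000, 1100-0, 11000-*
[col 2] -1000-
Prime implicants: -1000-, 0-0100, 000010, 00010-, 001001, 010-00, 101011, 11-000, 1100-0, 111101
PI chart (minterm → PIs covering it):
  4 | 0-0100,00010-
  5 | 00010-  (sole → essential)
  9 | 001001  (sole → essential)
  16 | -1000-,010-00
  17 | -1000-  (sole → essential)
  20 | 0-0100,010-00
  43 | 101011  (sole → essential)
  48 | -1000-,11-000,1100-0
  50 | 1100-0  (sole → essential)
  56 | 11-000  (sole → essential)
  61 | 111101  (sole → essential)
Essential prime implicants: -1000-, 00010-, 001001, 101011, 11-000, 1100-0, 111101

7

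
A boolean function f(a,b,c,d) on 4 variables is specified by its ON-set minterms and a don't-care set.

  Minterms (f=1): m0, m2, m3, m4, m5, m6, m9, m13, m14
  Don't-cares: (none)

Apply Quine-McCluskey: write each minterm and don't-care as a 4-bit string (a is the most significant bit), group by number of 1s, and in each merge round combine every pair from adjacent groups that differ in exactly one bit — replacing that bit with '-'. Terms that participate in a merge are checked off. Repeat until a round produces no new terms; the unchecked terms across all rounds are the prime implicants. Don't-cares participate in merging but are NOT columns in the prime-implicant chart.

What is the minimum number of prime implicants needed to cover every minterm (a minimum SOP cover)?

[col 0] 0000*, 0010*, 0011*, 0100*, 0101*, 0110*, 1001*, 1101*, 1110*
[col 1] -101, -110, 0-00*, 0-10*, 00-0*, 001-, 01-0*, 010-, 1-01
[col 2] 0--0
Prime implicants: -101, -110, 0--0, 001-, 010-, 1-01
PI chart (minterm → PIs covering it):
  0 | 0--0  (sole → essential)
  2 | 0--0,001-
  3 | 001-  (sole → essential)
  4 | 0--0,010-
  5 | -101,010-
  6 | -110,0--0
  9 | 1-01  (sole → essential)
  13 | -101,1-01
  14 | -110  (sole → essential)
Essential prime implicants: -110, 0--0, 001-, 1-01
Petrick residual → -101
Minimum SOP uses 5 PIs: bc'd + bcd' + a'd' + a'b'c + ac'd

5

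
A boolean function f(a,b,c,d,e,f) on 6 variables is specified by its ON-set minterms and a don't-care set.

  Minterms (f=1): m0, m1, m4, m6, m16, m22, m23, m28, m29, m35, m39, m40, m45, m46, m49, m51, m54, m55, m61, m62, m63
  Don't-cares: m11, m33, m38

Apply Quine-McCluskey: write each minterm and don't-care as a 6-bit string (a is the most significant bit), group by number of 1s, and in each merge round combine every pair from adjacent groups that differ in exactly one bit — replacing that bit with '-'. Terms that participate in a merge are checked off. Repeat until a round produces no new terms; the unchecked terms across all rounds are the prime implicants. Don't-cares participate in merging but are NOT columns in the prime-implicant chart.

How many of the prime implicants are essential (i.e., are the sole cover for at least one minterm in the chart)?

size-2^0 implicants → 000000(✓)  000001(✓)  000100(✓)  000110(✓)  001011  010000(✓)  010110(✓)  010111(✓)  011100(✓)  011101(✓)  100001(✓)  100011(✓)  100110(✓)  100111(✓)  101000  101101(✓)  101110(✓)  110001(✓)  110011(✓)  110110(✓)  110111(✓)  111101(✓)  111110(✓)  111111(✓)
size-2^1 implicants → -00001  -00110(✓)  -10110(✓)  -10111(✓)  -11101  0-0000  0-0110(✓)  000-00  00000-  0001-0  01011-(✓)  01110-  1-0001(✓)  1-0011(✓)  1-0110(✓)  1-0111(✓)  1-1101  1-1110(✓)  10-110(✓)  100-11(✓)  1000-1(✓)  10011-(✓)  11-110(✓)  11-111(✓)  110-11(✓)  1100-1(✓)  11011-(✓)  1111-1  11111-(✓)
size-2^2 implicants → --0110  -1011-  1--110  1-0-11  1-00-1  1-011-  11-11-
Unchecked terms (primes): --0110, -00001, -1011-, -11101, 0-0000, 000-00, 00000-, 0001-0, 001011, 01110-, 1--110, 1-0-11, 1-00-1, 1-011-, 1-1101, 101000, 11-11-, 1111-1
Minterm coverage:
  m0 ⊆ 0-0000,000-00,00000-
  m1 ⊆ -00001,00000-
  m4 ⊆ 000-00,0001-0
  m6 ⊆ --0110,0001-0
  m16 ⊆ 0-0000 [E]
  m22 ⊆ --0110,-1011-
  m23 ⊆ -1011- [E]
  m28 ⊆ 01110- [E]
  m29 ⊆ -11101,01110-
  m35 ⊆ 1-0-11,1-00-1
  m39 ⊆ 1-0-11,1-011-
  m40 ⊆ 101000 [E]
  m45 ⊆ 1-1101 [E]
  m46 ⊆ 1--110 [E]
  m49 ⊆ 1-00-1 [E]
  m51 ⊆ 1-0-11,1-00-1
  m54 ⊆ --0110,-1011-,1--110,1-011-,11-11-
  m55 ⊆ -1011-,1-0-11,1-011-,11-11-
  m61 ⊆ -11101,1-1101,1111-1
  m62 ⊆ 1--110,11-11-
  m63 ⊆ 11-11-,1111-1
E = {-1011-, 0-0000, 01110-, 1--110, 1-00-1, 1-1101, 101000}

7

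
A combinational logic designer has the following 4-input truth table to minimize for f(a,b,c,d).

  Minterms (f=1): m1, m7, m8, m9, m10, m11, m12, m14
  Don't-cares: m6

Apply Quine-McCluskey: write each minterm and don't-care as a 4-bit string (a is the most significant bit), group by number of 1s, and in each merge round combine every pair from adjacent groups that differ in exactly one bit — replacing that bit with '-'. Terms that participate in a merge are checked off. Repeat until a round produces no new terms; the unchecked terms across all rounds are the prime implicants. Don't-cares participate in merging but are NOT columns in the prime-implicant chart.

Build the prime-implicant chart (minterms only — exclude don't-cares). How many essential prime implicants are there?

4

size-2^0 implicants → 0001(✓)  0110(✓)  0111(✓)  1000(✓)  1001(✓)  1010(✓)  1011(✓)  1100(✓)  1110(✓)
size-2^1 implicants → -001  -110  011-  1-00(✓)  1-10(✓)  10-0(✓)  10-1(✓)  100-(✓)  101-(✓)  11-0(✓)
size-2^2 implicants → 1--0  10--
Unchecked terms (primes): -001, -110, 011-, 1--0, 10--
Minterm coverage:
  m1 ⊆ -001 [E]
  m7 ⊆ 011- [E]
  m8 ⊆ 1--0,10--
  m9 ⊆ -001,10--
  m10 ⊆ 1--0,10--
  m11 ⊆ 10-- [E]
  m12 ⊆ 1--0 [E]
  m14 ⊆ -110,1--0
E = {-001, 011-, 1--0, 10--}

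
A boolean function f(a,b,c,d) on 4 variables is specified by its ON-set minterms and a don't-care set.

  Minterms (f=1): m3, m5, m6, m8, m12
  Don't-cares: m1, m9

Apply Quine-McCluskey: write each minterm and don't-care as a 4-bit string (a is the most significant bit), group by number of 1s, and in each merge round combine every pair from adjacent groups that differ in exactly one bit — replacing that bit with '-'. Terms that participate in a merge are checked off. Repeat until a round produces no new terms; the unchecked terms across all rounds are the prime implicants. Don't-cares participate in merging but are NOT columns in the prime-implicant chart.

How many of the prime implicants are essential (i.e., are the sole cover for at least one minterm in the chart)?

4

[col 0] 0001*, 0011*, 0101*, 0110, 1000*, 1001*, 1100*
[col 1] -001, 0-01, 00-1, 1-00, 100-
Prime implicants: -001, 0-01, 00-1, 0110, 1-00, 100-
PI chart (minterm → PIs covering it):
  3 | 00-1  (sole → essential)
  5 | 0-01  (sole → essential)
  6 | 0110  (sole → essential)
  8 | 1-00,100-
  12 | 1-00  (sole → essential)
Essential prime implicants: 0-01, 00-1, 0110, 1-00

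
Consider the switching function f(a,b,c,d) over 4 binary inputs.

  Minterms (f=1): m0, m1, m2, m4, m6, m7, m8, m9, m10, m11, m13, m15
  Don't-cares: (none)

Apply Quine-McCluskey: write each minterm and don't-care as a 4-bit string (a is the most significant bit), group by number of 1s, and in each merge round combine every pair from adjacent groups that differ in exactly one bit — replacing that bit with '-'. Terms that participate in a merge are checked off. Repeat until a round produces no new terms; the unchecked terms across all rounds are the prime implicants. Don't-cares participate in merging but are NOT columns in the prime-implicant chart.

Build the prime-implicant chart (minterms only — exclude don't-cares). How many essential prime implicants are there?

[col 0] 0000*, 0001*, 0010*, 0100*, 0110*, 0111*, 1000*, 1001*, 1010*, 1011*, 1101*, 1111*
[col 1] -000*, -001*, -010*, -111, 0-00*, 0-10*, 00-0*, 000-*, 01-0*, 011-, 1-01*, 1-11*, 10-0*, 10-1*, 100-*, 101-*, 11-1*
[col 2] -0-0, -00-, 0--0, 1--1, 10--
Prime implicants: -0-0, -00-, -111, 0--0, 011-, 1--1, 10--
PI chart (minterm → PIs covering it):
  0 | -0-0,-00-,0--0
  1 | -00-  (sole → essential)
  2 | -0-0,0--0
  4 | 0--0  (sole → essential)
  6 | 0--0,011-
  7 | -111,011-
  8 | -0-0,-00-,10--
  9 | -00-,1--1,10--
  10 | -0-0,10--
  11 | 1--1,10--
  13 | 1--1  (sole → essential)
  15 | -111,1--1
Essential prime implicants: -00-, 0--0, 1--1

3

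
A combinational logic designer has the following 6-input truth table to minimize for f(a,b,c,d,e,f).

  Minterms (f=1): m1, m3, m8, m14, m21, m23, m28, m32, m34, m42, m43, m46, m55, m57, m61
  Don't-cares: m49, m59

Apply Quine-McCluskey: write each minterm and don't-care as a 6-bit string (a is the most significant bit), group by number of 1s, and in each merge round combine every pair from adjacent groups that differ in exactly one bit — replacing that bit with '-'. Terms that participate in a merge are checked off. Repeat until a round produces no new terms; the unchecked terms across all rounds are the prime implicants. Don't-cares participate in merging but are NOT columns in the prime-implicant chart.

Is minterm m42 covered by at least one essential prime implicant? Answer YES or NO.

NO

Round 0: 000001✓ 000011✓ 001000 001110✓ 010101✓ 010111✓ 011100 100000✓ 100010✓ 101010✓ 101011✓ 101110✓ 110001✓ 110111✓ 111001✓ 111011✓ 111101✓
Round 1: -01110 -10111 0000-1 0101-1 1-1011 10-010 1000-0 101-10 10101- 11-001 111-01 1110-1
PIs = {-01110, -10111, 0000-1, 001000, 0101-1, 011100, 1-1011, 10-010, 1000-0, 101-10, 10101-, 11-001, 111-01, 1110-1}
Coverage chart:
  m1: 0000-1 ←essential
  m3: 0000-1 ←essential
  m8: 001000 ←essential
  m14: -01110 ←essential
  m21: 0101-1 ←essential
  m23: -10111,0101-1
  m28: 011100 ←essential
  m32: 1000-0 ←essential
  m34: 10-010,1000-0
  m42: 10-010,101-10,10101-
  m43: 1-1011,10101-
  m46: -01110,101-10
  m55: -10111 ←essential
  m57: 11-001,111-01,1110-1
  m61: 111-01 ←essential
Essential: -01110, -10111, 0000-1, 001000, 0101-1, 011100, 1000-0, 111-01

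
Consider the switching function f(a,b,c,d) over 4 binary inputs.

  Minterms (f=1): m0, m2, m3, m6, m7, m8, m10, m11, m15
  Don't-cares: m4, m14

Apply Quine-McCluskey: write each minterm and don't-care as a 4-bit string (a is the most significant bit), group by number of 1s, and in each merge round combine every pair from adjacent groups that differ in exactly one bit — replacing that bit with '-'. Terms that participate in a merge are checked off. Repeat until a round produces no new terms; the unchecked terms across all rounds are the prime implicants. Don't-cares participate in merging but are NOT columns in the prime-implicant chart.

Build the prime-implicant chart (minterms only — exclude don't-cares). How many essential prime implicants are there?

size-2^0 implicants → 0000(✓)  0010(✓)  0011(✓)  0100(✓)  0110(✓)  0111(✓)  1000(✓)  1010(✓)  1011(✓)  1110(✓)  1111(✓)
size-2^1 implicants → -000(✓)  -010(✓)  -011(✓)  -110(✓)  -111(✓)  0-00(✓)  0-10(✓)  0-11(✓)  00-0(✓)  001-(✓)  01-0(✓)  011-(✓)  1-10(✓)  1-11(✓)  10-0(✓)  101-(✓)  111-(✓)
size-2^2 implicants → --10(✓)  --11(✓)  -0-0  -01-(✓)  -11-(✓)  0--0  0-1-(✓)  1-1-(✓)
size-2^3 implicants → --1-
Unchecked terms (primes): --1-, -0-0, 0--0
Minterm coverage:
  m0 ⊆ -0-0,0--0
  m2 ⊆ --1-,-0-0,0--0
  m3 ⊆ --1- [E]
  m6 ⊆ --1-,0--0
  m7 ⊆ --1- [E]
  m8 ⊆ -0-0 [E]
  m10 ⊆ --1-,-0-0
  m11 ⊆ --1- [E]
  m15 ⊆ --1- [E]
E = {--1-, -0-0}

2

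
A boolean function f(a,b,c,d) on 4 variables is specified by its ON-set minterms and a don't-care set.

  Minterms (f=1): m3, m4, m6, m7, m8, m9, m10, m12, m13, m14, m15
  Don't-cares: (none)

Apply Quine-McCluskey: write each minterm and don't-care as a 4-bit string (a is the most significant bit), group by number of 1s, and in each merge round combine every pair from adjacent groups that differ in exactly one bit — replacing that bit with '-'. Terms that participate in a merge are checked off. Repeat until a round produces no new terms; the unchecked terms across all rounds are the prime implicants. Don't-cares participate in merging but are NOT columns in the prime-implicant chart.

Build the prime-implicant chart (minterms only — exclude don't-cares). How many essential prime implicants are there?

4

size-2^0 implicants → 0011(✓)  0100(✓)  0110(✓)  0111(✓)  1000(✓)  1001(✓)  1010(✓)  1100(✓)  1101(✓)  1110(✓)  1111(✓)
size-2^1 implicants → -100(✓)  -110(✓)  -111(✓)  0-11  01-0(✓)  011-(✓)  1-00(✓)  1-01(✓)  1-10(✓)  10-0(✓)  100-(✓)  11-0(✓)  11-1(✓)  110-(✓)  111-(✓)
size-2^2 implicants → -1-0  -11-  1--0  1-0-  11--
Unchecked terms (primes): -1-0, -11-, 0-11, 1--0, 1-0-, 11--
Minterm coverage:
  m3 ⊆ 0-11 [E]
  m4 ⊆ -1-0 [E]
  m6 ⊆ -1-0,-11-
  m7 ⊆ -11-,0-11
  m8 ⊆ 1--0,1-0-
  m9 ⊆ 1-0- [E]
  m10 ⊆ 1--0 [E]
  m12 ⊆ -1-0,1--0,1-0-,11--
  m13 ⊆ 1-0-,11--
  m14 ⊆ -1-0,-11-,1--0,11--
  m15 ⊆ -11-,11--
E = {-1-0, 0-11, 1--0, 1-0-}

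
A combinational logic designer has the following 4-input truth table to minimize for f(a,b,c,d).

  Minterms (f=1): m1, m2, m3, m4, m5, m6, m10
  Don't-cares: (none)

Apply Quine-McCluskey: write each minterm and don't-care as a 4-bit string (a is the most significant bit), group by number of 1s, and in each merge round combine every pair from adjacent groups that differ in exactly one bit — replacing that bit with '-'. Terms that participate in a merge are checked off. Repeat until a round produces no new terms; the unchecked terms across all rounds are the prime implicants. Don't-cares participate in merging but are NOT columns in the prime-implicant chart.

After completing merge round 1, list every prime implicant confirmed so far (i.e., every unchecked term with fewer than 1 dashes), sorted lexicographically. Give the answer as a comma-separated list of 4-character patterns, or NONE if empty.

NONE

[col 0] 0001*, 0010*, 0011*, 0100*, 0101*, 0110*, 1010*
[col 1] -010, 0-01, 0-10, 00-1, 001-, 01-0, 010-
Prime implicants: -010, 0-01, 0-10, 00-1, 001-, 01-0, 010-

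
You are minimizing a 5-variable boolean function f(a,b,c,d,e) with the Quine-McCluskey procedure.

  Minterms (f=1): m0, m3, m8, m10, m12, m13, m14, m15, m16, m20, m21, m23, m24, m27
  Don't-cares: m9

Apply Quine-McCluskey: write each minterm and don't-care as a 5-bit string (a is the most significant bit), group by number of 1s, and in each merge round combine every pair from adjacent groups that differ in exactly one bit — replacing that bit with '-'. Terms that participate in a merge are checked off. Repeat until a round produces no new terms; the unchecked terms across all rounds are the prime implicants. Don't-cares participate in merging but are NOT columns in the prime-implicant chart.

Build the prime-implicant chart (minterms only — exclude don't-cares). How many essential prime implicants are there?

size-2^0 implicants → 00000(✓)  00011  01000(✓)  01001(✓)  01010(✓)  01100(✓)  01101(✓)  01110(✓)  01111(✓)  10000(✓)  10100(✓)  10101(✓)  10111(✓)  11000(✓)  11011
size-2^1 implicants → -0000(✓)  -1000(✓)  0-000(✓)  01-00(✓)  01-01(✓)  01-10(✓)  010-0(✓)  0100-(✓)  011-0(✓)  011-1(✓)  0110-(✓)  0111-(✓)  1-000(✓)  10-00  101-1  1010-
size-2^2 implicants → --000  01--0  01-0-  011--
Unchecked terms (primes): --000, 00011, 01--0, 01-0-, 011--, 10-00, 101-1, 1010-, 11011
Minterm coverage:
  m0 ⊆ --000 [E]
  m3 ⊆ 00011 [E]
  m8 ⊆ --000,01--0,01-0-
  m10 ⊆ 01--0 [E]
  m12 ⊆ 01--0,01-0-,011--
  m13 ⊆ 01-0-,011--
  m14 ⊆ 01--0,011--
  m15 ⊆ 011-- [E]
  m16 ⊆ --000,10-00
  m20 ⊆ 10-00,1010-
  m21 ⊆ 101-1,1010-
  m23 ⊆ 101-1 [E]
  m24 ⊆ --000 [E]
  m27 ⊆ 11011 [E]
E = {--000, 00011, 01--0, 011--, 101-1, 11011}

6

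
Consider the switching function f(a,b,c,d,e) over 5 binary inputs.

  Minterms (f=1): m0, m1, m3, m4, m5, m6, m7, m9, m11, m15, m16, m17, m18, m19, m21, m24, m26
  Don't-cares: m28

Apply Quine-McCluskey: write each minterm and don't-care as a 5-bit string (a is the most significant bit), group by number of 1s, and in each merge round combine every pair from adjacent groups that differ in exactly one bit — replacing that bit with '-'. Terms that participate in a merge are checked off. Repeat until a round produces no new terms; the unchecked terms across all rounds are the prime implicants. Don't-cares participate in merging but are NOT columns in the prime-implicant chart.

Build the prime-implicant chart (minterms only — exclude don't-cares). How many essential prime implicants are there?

Round 0: 00000✓ 00001✓ 00011✓ 00100✓ 00101✓ 00110✓ 00111✓ 01001✓ 01011✓ 01111✓ 10000✓ 10001✓ 10010✓ 10011✓ 10101✓ 11000✓ 11010✓ 11100✓
Round 1: -0000✓ -0001✓ -0011✓ -0101✓ 0-001✓ 0-011✓ 0-111✓ 00-00✓ 00-01✓ 00-11✓ 000-1✓ 0000-✓ 001-0✓ 001-1✓ 0010-✓ 0011-✓ 01-11✓ 010-1✓ 1-000✓ 1-010✓ 10-01✓ 100-0✓ 100-1✓ 1000-✓ 1001-✓ 11-00 110-0✓
Round 2: -0-01 -00-1 -000- 0--11 0-0-1 00--1 00-0- 001-- 1-0-0 100--
PIs = {-0-01, -00-1, -000-, 0--11, 0-0-1, 00--1, 00-0-, 001--, 1-0-0, 100--, 11-00}
Coverage chart:
  m0: -000-,00-0-
  m1: -0-01,-00-1,-000-,0-0-1,00--1,00-0-
  m3: -00-1,0--11,0-0-1,00--1
  m4: 00-0-,001--
  m5: -0-01,00--1,00-0-,001--
  m6: 001-- ←essential
  m7: 0--11,00--1,001--
  m9: 0-0-1 ←essential
  m11: 0--11,0-0-1
  m15: 0--11 ←essential
  m16: -000-,1-0-0,100--
  m17: -0-01,-00-1,-000-,100--
  m18: 1-0-0,100--
  m19: -00-1,100--
  m21: -0-01 ←essential
  m24: 1-0-0,11-00
  m26: 1-0-0 ←essential
Essential: -0-01, 0--11, 0-0-1, 001--, 1-0-0

5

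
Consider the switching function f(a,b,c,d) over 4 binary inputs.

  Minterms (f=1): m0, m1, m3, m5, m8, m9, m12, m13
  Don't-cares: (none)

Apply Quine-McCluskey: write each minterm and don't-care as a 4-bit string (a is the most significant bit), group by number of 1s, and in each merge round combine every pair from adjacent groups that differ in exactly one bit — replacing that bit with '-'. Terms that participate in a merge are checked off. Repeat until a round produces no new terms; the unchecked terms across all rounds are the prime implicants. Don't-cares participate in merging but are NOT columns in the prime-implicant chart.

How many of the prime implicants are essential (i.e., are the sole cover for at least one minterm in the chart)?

size-2^0 implicants → 0000(✓)  0001(✓)  0011(✓)  0101(✓)  1000(✓)  1001(✓)  1100(✓)  1101(✓)
size-2^1 implicants → -000(✓)  -001(✓)  -101(✓)  0-01(✓)  00-1  000-(✓)  1-00(✓)  1-01(✓)  100-(✓)  110-(✓)
size-2^2 implicants → --01  -00-  1-0-
Unchecked terms (primes): --01, -00-, 00-1, 1-0-
Minterm coverage:
  m0 ⊆ -00- [E]
  m1 ⊆ --01,-00-,00-1
  m3 ⊆ 00-1 [E]
  m5 ⊆ --01 [E]
  m8 ⊆ -00-,1-0-
  m9 ⊆ --01,-00-,1-0-
  m12 ⊆ 1-0- [E]
  m13 ⊆ --01,1-0-
E = {--01, -00-, 00-1, 1-0-}

4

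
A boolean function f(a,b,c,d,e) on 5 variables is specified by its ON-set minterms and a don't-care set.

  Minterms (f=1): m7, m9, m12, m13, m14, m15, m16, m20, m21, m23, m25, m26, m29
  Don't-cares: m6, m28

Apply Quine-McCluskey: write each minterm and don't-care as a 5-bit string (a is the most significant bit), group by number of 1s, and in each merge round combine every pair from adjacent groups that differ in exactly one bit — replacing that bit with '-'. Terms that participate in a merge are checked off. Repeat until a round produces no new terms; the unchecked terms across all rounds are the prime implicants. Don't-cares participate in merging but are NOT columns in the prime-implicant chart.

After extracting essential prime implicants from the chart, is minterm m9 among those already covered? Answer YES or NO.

YES

size-2^0 implicants → 00110(✓)  00111(✓)  01001(✓)  01100(✓)  01101(✓)  01110(✓)  01111(✓)  10000(✓)  10100(✓)  10101(✓)  10111(✓)  11001(✓)  11010  11100(✓)  11101(✓)
size-2^1 implicants → -0111  -1001(✓)  -1100(✓)  -1101(✓)  0-110(✓)  0-111(✓)  0011-(✓)  01-01(✓)  011-0(✓)  011-1(✓)  0110-(✓)  0111-(✓)  1-100(✓)  1-101(✓)  10-00  101-1  1010-(✓)  11-01(✓)  1110-(✓)
size-2^2 implicants → -1-01  -110-  0-11-  011--  1-10-
Unchecked terms (primes): -0111, -1-01, -110-, 0-11-, 011--, 1-10-, 10-00, 101-1, 11010
Minterm coverage:
  m7 ⊆ -0111,0-11-
  m9 ⊆ -1-01 [E]
  m12 ⊆ -110-,011--
  m13 ⊆ -1-01,-110-,011--
  m14 ⊆ 0-11-,011--
  m15 ⊆ 0-11-,011--
  m16 ⊆ 10-00 [E]
  m20 ⊆ 1-10-,10-00
  m21 ⊆ 1-10-,101-1
  m23 ⊆ -0111,101-1
  m25 ⊆ -1-01 [E]
  m26 ⊆ 11010 [E]
  m29 ⊆ -1-01,-110-,1-10-
E = {-1-01, 10-00, 11010}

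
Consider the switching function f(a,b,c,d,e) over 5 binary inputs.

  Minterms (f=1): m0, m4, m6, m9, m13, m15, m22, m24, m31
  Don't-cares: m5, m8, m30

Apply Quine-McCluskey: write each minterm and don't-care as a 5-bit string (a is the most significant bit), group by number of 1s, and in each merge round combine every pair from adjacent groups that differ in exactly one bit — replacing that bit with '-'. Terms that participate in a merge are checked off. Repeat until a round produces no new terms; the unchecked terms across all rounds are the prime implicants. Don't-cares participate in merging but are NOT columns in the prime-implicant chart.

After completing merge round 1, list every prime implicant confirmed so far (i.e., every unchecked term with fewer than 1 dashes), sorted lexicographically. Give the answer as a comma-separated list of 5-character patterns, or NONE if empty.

NONE

size-2^0 implicants → 00000(✓)  00100(✓)  00101(✓)  00110(✓)  01000(✓)  01001(✓)  01101(✓)  01111(✓)  10110(✓)  11000(✓)  11110(✓)  11111(✓)
size-2^1 implicants → -0110  -1000  -1111  0-000  0-101  00-00  001-0  0010-  01-01  0100-  011-1  1-110  1111-
Unchecked terms (primes): -0110, -1000, -1111, 0-000, 0-101, 00-00, 001-0, 0010-, 01-01, 0100-, 011-1, 1-110, 1111-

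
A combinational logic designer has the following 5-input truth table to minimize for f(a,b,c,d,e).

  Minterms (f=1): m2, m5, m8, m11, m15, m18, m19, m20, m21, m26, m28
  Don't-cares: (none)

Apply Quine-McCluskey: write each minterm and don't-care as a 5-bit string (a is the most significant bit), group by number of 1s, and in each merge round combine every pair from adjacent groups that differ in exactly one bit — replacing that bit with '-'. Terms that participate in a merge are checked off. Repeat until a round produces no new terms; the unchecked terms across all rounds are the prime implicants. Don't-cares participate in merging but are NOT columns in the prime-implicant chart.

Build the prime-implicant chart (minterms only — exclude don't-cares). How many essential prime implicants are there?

7

size-2^0 implicants → 00010(✓)  00101(✓)  01000  01011(✓)  01111(✓)  10010(✓)  10011(✓)  10100(✓)  10101(✓)  11010(✓)  11100(✓)
size-2^1 implicants → -0010  -0101  01-11  1-010  1-100  1001-  1010-
Unchecked terms (primes): -0010, -0101, 01-11, 01000, 1-010, 1-100, 1001-, 1010-
Minterm coverage:
  m2 ⊆ -0010 [E]
  m5 ⊆ -0101 [E]
  m8 ⊆ 01000 [E]
  m11 ⊆ 01-11 [E]
  m15 ⊆ 01-11 [E]
  m18 ⊆ -0010,1-010,1001-
  m19 ⊆ 1001- [E]
  m20 ⊆ 1-100,1010-
  m21 ⊆ -0101,1010-
  m26 ⊆ 1-010 [E]
  m28 ⊆ 1-100 [E]
E = {-0010, -0101, 01-11, 01000, 1-010, 1-100, 1001-}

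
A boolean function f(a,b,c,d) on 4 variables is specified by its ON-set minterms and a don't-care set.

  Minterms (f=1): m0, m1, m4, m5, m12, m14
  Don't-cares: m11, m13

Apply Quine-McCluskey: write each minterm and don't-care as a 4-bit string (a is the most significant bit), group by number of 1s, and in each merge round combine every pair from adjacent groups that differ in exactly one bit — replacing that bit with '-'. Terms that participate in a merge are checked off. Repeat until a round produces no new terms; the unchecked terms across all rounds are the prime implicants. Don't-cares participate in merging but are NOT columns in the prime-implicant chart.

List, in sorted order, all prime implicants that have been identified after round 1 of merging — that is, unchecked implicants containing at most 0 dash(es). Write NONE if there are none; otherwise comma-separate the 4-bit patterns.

1011

Round 0: 0000✓ 0001✓ 0100✓ 0101✓ 1011 1100✓ 1101✓ 1110✓
Round 1: -100✓ -101✓ 0-00✓ 0-01✓ 000-✓ 010-✓ 11-0 110-✓
Round 2: -10- 0-0-
PIs = {-10-, 0-0-, 1011, 11-0}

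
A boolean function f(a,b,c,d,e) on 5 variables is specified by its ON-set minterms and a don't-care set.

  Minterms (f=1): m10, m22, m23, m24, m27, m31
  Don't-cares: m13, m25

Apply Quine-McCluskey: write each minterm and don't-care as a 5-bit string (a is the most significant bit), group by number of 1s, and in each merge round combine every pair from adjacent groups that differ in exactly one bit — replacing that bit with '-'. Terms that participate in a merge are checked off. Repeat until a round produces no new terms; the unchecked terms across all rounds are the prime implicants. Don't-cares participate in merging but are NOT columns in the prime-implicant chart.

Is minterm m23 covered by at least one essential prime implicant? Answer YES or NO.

YES

Round 0: 01010 01101 10110✓ 10111✓ 11000✓ 11001✓ 11011✓ 11111✓
Round 1: 1-111 1011- 11-11 110-1 1100-
PIs = {01010, 01101, 1-111, 1011-, 11-11, 110-1, 1100-}
Coverage chart:
  m10: 01010 ←essential
  m22: 1011- ←essential
  m23: 1-111,1011-
  m24: 1100- ←essential
  m27: 11-11,110-1
  m31: 1-111,11-11
Essential: 01010, 1011-, 1100-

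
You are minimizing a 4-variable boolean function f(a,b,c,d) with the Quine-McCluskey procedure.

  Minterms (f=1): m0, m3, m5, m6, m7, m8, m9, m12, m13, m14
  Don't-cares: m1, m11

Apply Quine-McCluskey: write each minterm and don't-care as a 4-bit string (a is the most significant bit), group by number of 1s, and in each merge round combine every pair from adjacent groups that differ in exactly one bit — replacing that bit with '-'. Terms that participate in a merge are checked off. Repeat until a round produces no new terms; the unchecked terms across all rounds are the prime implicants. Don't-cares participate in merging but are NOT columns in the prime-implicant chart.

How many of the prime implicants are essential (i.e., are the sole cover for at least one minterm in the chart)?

Round 0: 0000✓ 0001✓ 0011✓ 0101✓ 0110✓ 0111✓ 1000✓ 1001✓ 1011✓ 1100✓ 1101✓ 1110✓
Round 1: -000✓ -001✓ -011✓ -101✓ -110 0-01✓ 0-11✓ 00-1✓ 000-✓ 01-1✓ 011- 1-00✓ 1-01✓ 10-1✓ 100-✓ 11-0 110-✓
Round 2: --01 -0-1 -00- 0--1 1-0-
PIs = {--01, -0-1, -00-, -110, 0--1, 011-, 1-0-, 11-0}
Coverage chart:
  m0: -00- ←essential
  m3: -0-1,0--1
  m5: --01,0--1
  m6: -110,011-
  m7: 0--1,011-
  m8: -00-,1-0-
  m9: --01,-0-1,-00-,1-0-
  m12: 1-0-,11-0
  m13: --01,1-0-
  m14: -110,11-0
Essential: -00-

1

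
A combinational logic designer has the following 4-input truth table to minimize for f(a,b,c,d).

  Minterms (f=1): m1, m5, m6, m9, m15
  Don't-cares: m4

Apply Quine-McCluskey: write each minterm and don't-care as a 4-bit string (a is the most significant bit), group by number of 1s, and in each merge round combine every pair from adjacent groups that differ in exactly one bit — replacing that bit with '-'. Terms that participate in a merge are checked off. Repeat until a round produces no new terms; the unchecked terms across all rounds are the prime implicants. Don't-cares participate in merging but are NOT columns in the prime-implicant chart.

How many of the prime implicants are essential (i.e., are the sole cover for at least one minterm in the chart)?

3

[col 0] 0001*, 0100*, 0101*, 0110*, 1001*, 1111
[col 1] -001, 0-01, 01-0, 010-
Prime implicants: -001, 0-01, 01-0, 010-, 1111
PI chart (minterm → PIs covering it):
  1 | -001,0-01
  5 | 0-01,010-
  6 | 01-0  (sole → essential)
  9 | -001  (sole → essential)
  15 | 1111  (sole → essential)
Essential prime implicants: -001, 01-0, 1111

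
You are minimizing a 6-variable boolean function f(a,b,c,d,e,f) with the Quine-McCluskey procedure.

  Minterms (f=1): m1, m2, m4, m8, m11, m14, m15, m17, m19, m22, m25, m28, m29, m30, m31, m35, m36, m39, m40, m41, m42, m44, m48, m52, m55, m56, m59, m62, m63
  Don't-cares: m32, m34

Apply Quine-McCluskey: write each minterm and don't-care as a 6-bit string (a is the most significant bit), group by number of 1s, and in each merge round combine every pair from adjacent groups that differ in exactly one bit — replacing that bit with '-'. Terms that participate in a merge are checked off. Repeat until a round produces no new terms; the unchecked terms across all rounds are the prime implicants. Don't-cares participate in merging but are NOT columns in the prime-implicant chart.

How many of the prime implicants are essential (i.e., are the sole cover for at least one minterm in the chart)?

Round 0: 000001✓ 000010✓ 000100✓ 001000✓ 001011✓ 001110✓ 001111✓ 010001✓ 010011✓ 010110✓ 011001✓ 011100✓ 011101✓ 011110✓ 011111✓ 100000✓ 100010✓ 100011✓ 100100✓ 100111✓ 101000✓ 101001✓ 101010✓ 101100✓ 110000✓ 110100✓ 110111✓ 111000✓ 111011✓ 111110✓ 111111✓
Round 1: -00010 -00100 -01000 -11110✓ -11111✓ 0-0001 0-1110✓ 0-1111✓ 001-11 00111-✓ 01-001 01-110 0100-1 011-01 0111-0✓ 0111-1✓ 01110-✓ 01111-✓ 1-0000✓ 1-0100✓ 1-0111 1-1000✓ 10-000✓ 10-010✓ 10-100✓ 100-00✓ 100-11 1000-0✓ 10001- 101-00✓ 1010-0✓ 10100- 11-000✓ 11-111 110-00✓ 111-11 11111-✓
Round 2: -1111- 0-111- 0111-- 1--000 1-0-00 10--00 10-0-0
PIs = {-00010, -00100, -01000, -1111-, 0-0001, 0-111-, 001-11, 01-001, 01-110, 0100-1, 011-01, 0111--, 1--000, 1-0-00, 1-0111, 10--00, 10-0-0, 100-11, 10001-, 10100-, 11-111, 111-11}
Coverage chart:
  m1: 0-0001 ←essential
  m2: -00010 ←essential
  m4: -00100 ←essential
  m8: -01000 ←essential
  m11: 001-11 ←essential
  m14: 0-111- ←essential
  m15: 0-111-,001-11
  m17: 0-0001,01-001,0100-1
  m19: 0100-1 ←essential
  m22: 01-110 ←essential
  m25: 01-001,011-01
  m28: 0111-- ←essential
  m29: 011-01,0111--
  m30: -1111-,0-111-,01-110,0111--
  m31: -1111-,0-111-,0111--
  m35: 100-11,10001-
  m36: -00100,1-0-00,10--00
  m39: 1-0111,100-11
  m40: -01000,1--000,10--00,10-0-0,10100-
  m41: 10100- ←essential
  m42: 10-0-0 ←essential
  m44: 10--00 ←essential
  m48: 1--000,1-0-00
  m52: 1-0-00 ←essential
  m55: 1-0111,11-111
  m56: 1--000 ←essential
  m59: 111-11 ←essential
  m62: -1111- ←essential
  m63: -1111-,11-111,111-11
Essential: -00010, -00100, -01000, -1111-, 0-0001, 0-111-, 001-11, 01-110, 0100-1, 0111--, 1--000, 1-0-00, 10--00, 10-0-0, 10100-, 111-11

16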